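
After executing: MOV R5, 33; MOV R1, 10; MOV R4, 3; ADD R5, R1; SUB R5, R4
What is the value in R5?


Register state trace:
  MOV R5, 33  → R5 = 33
  MOV R1, 10  → R1 = 10
  MOV R4, 3  → R4 = 3
  ADD R5, R1  → R5 = 33 + 10 = 43
  SUB R5, R4  → R5 = 43 - 3 = 40
Final: R5 = 40

40


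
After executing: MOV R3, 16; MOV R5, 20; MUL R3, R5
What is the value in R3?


Register state trace:
  MOV R3, 16  → R3 = 16
  MOV R5, 20  → R5 = 20
  MUL R3, R5  → R3 = 16 * 20 = 320
Final: R3 = 320

320


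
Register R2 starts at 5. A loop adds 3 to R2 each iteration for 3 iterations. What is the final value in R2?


Starting value: R2 = 5
  Iter 1: R2 = 5 + 3 = 8
  Iter 2: R2 = 8 + 3 = 11
  Iter 3: R2 = 11 + 3 = 14
Final: R2 = 14

14


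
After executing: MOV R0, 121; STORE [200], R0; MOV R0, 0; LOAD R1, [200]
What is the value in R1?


Register and memory trace:
  MOV R0, 121  → R0 = 121
  STORE [200], R0  → mem[200] = 121
  MOV R0, 0  → R0 = 0
  LOAD R1, [200]  → R1 = mem[200] = 121
Final: R1 = 121

121


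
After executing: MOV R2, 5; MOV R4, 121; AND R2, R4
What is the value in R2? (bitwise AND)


Register state trace:
  MOV R2, 5  → R2 = 5 (0b00000101)
  MOV R4, 121  → R4 = 121 (0b01111001)
  AND R2, R4  → R2 = 5 AND 121 = 1 (0b00000001)
Final: R2 = 1

1


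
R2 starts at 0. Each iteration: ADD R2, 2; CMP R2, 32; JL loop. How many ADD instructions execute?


Loop trace (R2 starts at 0, target 32, step 2):
  ADD #1: R2 = 0 + 2 = 2  → 2 < 32, loop
  ADD #2: R2 = 2 + 2 = 4  → 4 < 32, loop
  ADD #3: R2 = 4 + 2 = 6  → 6 < 32, loop
  ADD #4: R2 = 6 + 2 = 8  → 8 < 32, loop
  ADD #5: R2 = 8 + 2 = 10  → 10 < 32, loop
  ADD #6: R2 = 10 + 2 = 12  → 12 < 32, loop
  ADD #7: R2 = 12 + 2 = 14  → 14 < 32, loop
  ADD #8: R2 = 14 + 2 = 16  → 16 < 32, loop
  ADD #9: R2 = 16 + 2 = 18  → 18 < 32, loop
  ADD #10: R2 = 18 + 2 = 20  → 20 < 32, loop
  ADD #11: R2 = 20 + 2 = 22  → 22 < 32, loop
  ADD #12: R2 = 22 + 2 = 24  → 24 < 32, loop
  ADD #13: R2 = 24 + 2 = 26  → 26 < 32, loop
  ADD #14: R2 = 26 + 2 = 28  → 28 < 32, loop
  ADD #15: R2 = 28 + 2 = 30  → 30 < 32, loop
  ADD #16: R2 = 30 + 2 = 32  → 32 >= 32, exit
Total ADD instructions: 16

16


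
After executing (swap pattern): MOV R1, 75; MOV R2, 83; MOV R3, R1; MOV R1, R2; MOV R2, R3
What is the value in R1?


Register state trace (swap pattern):
  MOV R1, 75  → R1 = 75
  MOV R2, 83  → R2 = 83
  MOV R3, R1  → R3 = 75  (save R1)
  MOV R1, R2  → R1 = 83  (R1 gets R2's value)
  MOV R2, R3  → R2 = 75  (R2 gets saved value)
Final: R1 = 83

83


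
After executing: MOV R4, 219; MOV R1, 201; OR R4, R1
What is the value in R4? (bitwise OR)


Register state trace:
  MOV R4, 219  → R4 = 219 (0b11011011)
  MOV R1, 201  → R1 = 201 (0b11001001)
  OR R4, R1   → R4 = 219 OR 201 = 219 (0b11011011)
Final: R4 = 219

219


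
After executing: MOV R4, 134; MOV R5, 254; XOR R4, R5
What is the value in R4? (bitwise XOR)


Register state trace:
  MOV R4, 134  → R4 = 134 (0b10000110)
  MOV R5, 254  → R5 = 254 (0b11111110)
  XOR R4, R5  → R4 = 134 XOR 254 = 120 (0b01111000)
Final: R4 = 120

120


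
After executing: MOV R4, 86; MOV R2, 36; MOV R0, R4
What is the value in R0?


Register state trace:
  MOV R4, 86  → R4 = 86
  MOV R2, 36  → R2 = 36
  MOV R0, R4  → R0 = 86
Final: R0 = 86

86


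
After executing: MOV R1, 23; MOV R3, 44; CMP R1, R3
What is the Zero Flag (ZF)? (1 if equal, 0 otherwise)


Register state trace:
  MOV R1, 23  → R1 = 23
  MOV R3, 44  → R3 = 44
  CMP R1, R3  → computes 23 - 44 = -21
  Result is nonzero, so values are not equal
ZF = 0

0


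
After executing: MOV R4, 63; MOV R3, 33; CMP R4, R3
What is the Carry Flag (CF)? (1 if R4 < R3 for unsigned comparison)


Register state trace:
  MOV R4, 63  → R4 = 63
  MOV R3, 33  → R3 = 33
  CMP R4, R3  → unsigned 63 - 33: no borrow
  63 >= 33, so CF = 0
CF = 0

0


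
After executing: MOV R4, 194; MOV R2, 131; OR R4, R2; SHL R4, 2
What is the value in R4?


Register state trace:
  MOV R4, 194  → R4 = 194 (0b11000010)
  MOV R2, 131  → R2 = 131 (0b10000011)
  OR R4, R2  → R4 = 194 OR 131 = 195 (0b11000011)
  SHL R4, 2  → R4 = 195 << 2 = 780
Final: R4 = 780

780


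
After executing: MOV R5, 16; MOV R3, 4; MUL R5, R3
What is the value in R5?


Register state trace:
  MOV R5, 16  → R5 = 16
  MOV R3, 4  → R3 = 4
  MUL R5, R3  → R5 = 16 * 4 = 64
Final: R5 = 64

64


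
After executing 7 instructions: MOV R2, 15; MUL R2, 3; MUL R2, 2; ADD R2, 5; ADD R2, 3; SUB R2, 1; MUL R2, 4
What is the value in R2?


Register state trace:
  MOV R2, 15  → R2 = 15
  MUL R2, 3  → R2 = 15 * 3 = 45
  MUL R2, 2  → R2 = 45 * 2 = 90
  ADD R2, 5  → R2 = 90 + 5 = 95
  ADD R2, 3  → R2 = 95 + 3 = 98
  SUB R2, 1  → R2 = 98 - 1 = 97
  MUL R2, 4  → R2 = 97 * 4 = 388
Final: R2 = 388

388


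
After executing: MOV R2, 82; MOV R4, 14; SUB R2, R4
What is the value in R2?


Register state trace:
  MOV R2, 82  → R2 = 82
  MOV R4, 14  → R4 = 14
  SUB R2, R4  → R2 = 82 - 14 = 68
Final: R2 = 68

68


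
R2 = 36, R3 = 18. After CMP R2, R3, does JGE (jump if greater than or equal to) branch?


Trace:
  R2 = 36, R3 = 18
  CMP R2, R3  → compares 36 vs 18
  JGE checks: is 36 greater than or equal to 18?
  36 > 18, so condition is true
Branch taken: Yes

Yes


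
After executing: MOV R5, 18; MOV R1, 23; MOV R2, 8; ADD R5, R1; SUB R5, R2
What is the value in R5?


Register state trace:
  MOV R5, 18  → R5 = 18
  MOV R1, 23  → R1 = 23
  MOV R2, 8  → R2 = 8
  ADD R5, R1  → R5 = 18 + 23 = 41
  SUB R5, R2  → R5 = 41 - 8 = 33
Final: R5 = 33

33


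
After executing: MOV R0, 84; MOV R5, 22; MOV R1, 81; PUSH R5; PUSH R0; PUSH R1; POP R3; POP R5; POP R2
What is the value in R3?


Stack trace (top is rightmost):
  MOV R0, 84  → R0 = 84
  MOV R5, 22  → R5 = 22
  MOV R1, 81  → R1 = 81
  PUSH R5  → stack: [22]
  PUSH R0  → stack: [22, 84]
  PUSH R1  → stack: [22, 84, 81]
  POP R3  → R3 = 81, stack: [22, 84]
  POP R5  → R5 = 84, stack: [22]
  POP R2  → R2 = 22, stack: []
Final: R3 = 81

81


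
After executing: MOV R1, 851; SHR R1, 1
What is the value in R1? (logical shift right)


Register state trace:
  MOV R1, 851  → R1 = 851
  SHR R1, 1  → R1 = 851 >> 1 = 851 // 2^1 = 425
Final: R1 = 425

425


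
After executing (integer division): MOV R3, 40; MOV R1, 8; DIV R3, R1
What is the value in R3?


Register state trace:
  MOV R3, 40  → R3 = 40
  MOV R1, 8  → R1 = 8
  DIV R3, R1  → R3 = 40 // 8 = 5
Final: R3 = 5

5


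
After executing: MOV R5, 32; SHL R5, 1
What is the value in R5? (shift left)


Register state trace:
  MOV R5, 32  → R5 = 32
  SHL R5, 1  → R5 = 32 << 1 = 32 * 2^1 = 64
Final: R5 = 64

64


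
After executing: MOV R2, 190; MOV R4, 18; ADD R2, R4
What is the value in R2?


Register state trace:
  MOV R2, 190  → R2 = 190
  MOV R4, 18  → R4 = 18
  ADD R2, R4  → R2 = 190 + 18 = 208
Final: R2 = 208

208


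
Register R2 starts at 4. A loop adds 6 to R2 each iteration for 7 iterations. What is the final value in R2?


Starting value: R2 = 4
  Iter 1: R2 = 4 + 6 = 10
  Iter 2: R2 = 10 + 6 = 16
  Iter 3: R2 = 16 + 6 = 22
  Iter 4: R2 = 22 + 6 = 28
  Iter 5: R2 = 28 + 6 = 34
  Iter 6: R2 = 34 + 6 = 40
  Iter 7: R2 = 40 + 6 = 46
Final: R2 = 46

46


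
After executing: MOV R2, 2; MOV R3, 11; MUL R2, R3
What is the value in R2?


Register state trace:
  MOV R2, 2  → R2 = 2
  MOV R3, 11  → R3 = 11
  MUL R2, R3  → R2 = 2 * 11 = 22
Final: R2 = 22

22


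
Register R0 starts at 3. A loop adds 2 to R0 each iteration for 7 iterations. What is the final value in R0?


Starting value: R0 = 3
  Iter 1: R0 = 3 + 2 = 5
  Iter 2: R0 = 5 + 2 = 7
  Iter 3: R0 = 7 + 2 = 9
  Iter 4: R0 = 9 + 2 = 11
  Iter 5: R0 = 11 + 2 = 13
  Iter 6: R0 = 13 + 2 = 15
  Iter 7: R0 = 15 + 2 = 17
Final: R0 = 17

17


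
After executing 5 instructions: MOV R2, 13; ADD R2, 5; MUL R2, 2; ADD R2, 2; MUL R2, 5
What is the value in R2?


Register state trace:
  MOV R2, 13  → R2 = 13
  ADD R2, 5  → R2 = 13 + 5 = 18
  MUL R2, 2  → R2 = 18 * 2 = 36
  ADD R2, 2  → R2 = 36 + 2 = 38
  MUL R2, 5  → R2 = 38 * 5 = 190
Final: R2 = 190

190


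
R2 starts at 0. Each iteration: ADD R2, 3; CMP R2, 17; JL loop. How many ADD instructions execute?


Loop trace (R2 starts at 0, target 17, step 3):
  ADD #1: R2 = 0 + 3 = 3  → 3 < 17, loop
  ADD #2: R2 = 3 + 3 = 6  → 6 < 17, loop
  ADD #3: R2 = 6 + 3 = 9  → 9 < 17, loop
  ADD #4: R2 = 9 + 3 = 12  → 12 < 17, loop
  ADD #5: R2 = 12 + 3 = 15  → 15 < 17, loop
  ADD #6: R2 = 15 + 3 = 18  → 18 >= 17, exit
Total ADD instructions: 6

6


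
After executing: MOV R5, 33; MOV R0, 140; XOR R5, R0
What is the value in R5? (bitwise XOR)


Register state trace:
  MOV R5, 33  → R5 = 33 (0b00100001)
  MOV R0, 140  → R0 = 140 (0b10001100)
  XOR R5, R0  → R5 = 33 XOR 140 = 173 (0b10101101)
Final: R5 = 173

173


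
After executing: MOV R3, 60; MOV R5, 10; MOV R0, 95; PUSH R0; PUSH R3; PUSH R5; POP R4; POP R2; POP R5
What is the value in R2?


Stack trace (top is rightmost):
  MOV R3, 60  → R3 = 60
  MOV R5, 10  → R5 = 10
  MOV R0, 95  → R0 = 95
  PUSH R0  → stack: [95]
  PUSH R3  → stack: [95, 60]
  PUSH R5  → stack: [95, 60, 10]
  POP R4  → R4 = 10, stack: [95, 60]
  POP R2  → R2 = 60, stack: [95]
  POP R5  → R5 = 95, stack: []
Final: R2 = 60

60


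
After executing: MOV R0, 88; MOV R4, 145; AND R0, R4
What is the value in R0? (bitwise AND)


Register state trace:
  MOV R0, 88  → R0 = 88 (0b01011000)
  MOV R4, 145  → R4 = 145 (0b10010001)
  AND R0, R4  → R0 = 88 AND 145 = 16 (0b00010000)
Final: R0 = 16

16


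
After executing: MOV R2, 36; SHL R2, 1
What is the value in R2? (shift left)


Register state trace:
  MOV R2, 36  → R2 = 36
  SHL R2, 1  → R2 = 36 << 1 = 36 * 2^1 = 72
Final: R2 = 72

72


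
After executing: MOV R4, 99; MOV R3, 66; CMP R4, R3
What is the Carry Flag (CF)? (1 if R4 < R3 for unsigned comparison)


Register state trace:
  MOV R4, 99  → R4 = 99
  MOV R3, 66  → R3 = 66
  CMP R4, R3  → unsigned 99 - 66: no borrow
  99 >= 66, so CF = 0
CF = 0

0


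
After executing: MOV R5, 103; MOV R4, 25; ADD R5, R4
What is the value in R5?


Register state trace:
  MOV R5, 103  → R5 = 103
  MOV R4, 25  → R4 = 25
  ADD R5, R4  → R5 = 103 + 25 = 128
Final: R5 = 128

128


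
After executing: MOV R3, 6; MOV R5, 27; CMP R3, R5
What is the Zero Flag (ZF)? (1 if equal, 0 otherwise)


Register state trace:
  MOV R3, 6  → R3 = 6
  MOV R5, 27  → R5 = 27
  CMP R3, R5  → computes 6 - 27 = -21
  Result is nonzero, so values are not equal
ZF = 0

0


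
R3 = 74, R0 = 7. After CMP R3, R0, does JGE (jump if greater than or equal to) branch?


Trace:
  R3 = 74, R0 = 7
  CMP R3, R0  → compares 74 vs 7
  JGE checks: is 74 greater than or equal to 7?
  74 > 7, so condition is true
Branch taken: Yes

Yes


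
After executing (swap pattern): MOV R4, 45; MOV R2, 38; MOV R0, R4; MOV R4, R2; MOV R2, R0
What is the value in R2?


Register state trace (swap pattern):
  MOV R4, 45  → R4 = 45
  MOV R2, 38  → R2 = 38
  MOV R0, R4  → R0 = 45  (save R4)
  MOV R4, R2  → R4 = 38  (R4 gets R2's value)
  MOV R2, R0  → R2 = 45  (R2 gets saved value)
Final: R2 = 45

45


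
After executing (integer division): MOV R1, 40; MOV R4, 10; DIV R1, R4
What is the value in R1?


Register state trace:
  MOV R1, 40  → R1 = 40
  MOV R4, 10  → R4 = 10
  DIV R1, R4  → R1 = 40 // 10 = 4
Final: R1 = 4

4


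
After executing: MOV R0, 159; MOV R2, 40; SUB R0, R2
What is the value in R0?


Register state trace:
  MOV R0, 159  → R0 = 159
  MOV R2, 40  → R2 = 40
  SUB R0, R2  → R0 = 159 - 40 = 119
Final: R0 = 119

119


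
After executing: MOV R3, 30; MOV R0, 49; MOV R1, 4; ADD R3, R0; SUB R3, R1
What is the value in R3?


Register state trace:
  MOV R3, 30  → R3 = 30
  MOV R0, 49  → R0 = 49
  MOV R1, 4  → R1 = 4
  ADD R3, R0  → R3 = 30 + 49 = 79
  SUB R3, R1  → R3 = 79 - 4 = 75
Final: R3 = 75

75


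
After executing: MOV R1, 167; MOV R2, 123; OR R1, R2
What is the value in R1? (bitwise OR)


Register state trace:
  MOV R1, 167  → R1 = 167 (0b10100111)
  MOV R2, 123  → R2 = 123 (0b01111011)
  OR R1, R2   → R1 = 167 OR 123 = 255 (0b11111111)
Final: R1 = 255

255


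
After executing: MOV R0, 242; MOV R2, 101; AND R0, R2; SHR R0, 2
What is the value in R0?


Register state trace:
  MOV R0, 242  → R0 = 242 (0b11110010)
  MOV R2, 101  → R2 = 101 (0b01100101)
  AND R0, R2  → R0 = 242 AND 101 = 96 (0b01100000)
  SHR R0, 2  → R0 = 96 >> 2 = 24
Final: R0 = 24

24


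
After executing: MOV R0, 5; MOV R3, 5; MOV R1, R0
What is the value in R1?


Register state trace:
  MOV R0, 5  → R0 = 5
  MOV R3, 5  → R3 = 5
  MOV R1, R0  → R1 = 5
Final: R1 = 5

5


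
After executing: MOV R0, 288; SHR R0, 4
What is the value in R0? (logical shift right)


Register state trace:
  MOV R0, 288  → R0 = 288
  SHR R0, 4  → R0 = 288 >> 4 = 288 // 2^4 = 18
Final: R0 = 18

18


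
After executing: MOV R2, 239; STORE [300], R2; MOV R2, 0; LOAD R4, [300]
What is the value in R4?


Register and memory trace:
  MOV R2, 239  → R2 = 239
  STORE [300], R2  → mem[300] = 239
  MOV R2, 0  → R2 = 0
  LOAD R4, [300]  → R4 = mem[300] = 239
Final: R4 = 239

239


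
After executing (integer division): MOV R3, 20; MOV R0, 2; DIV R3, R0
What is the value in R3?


Register state trace:
  MOV R3, 20  → R3 = 20
  MOV R0, 2  → R0 = 2
  DIV R3, R0  → R3 = 20 // 2 = 10
Final: R3 = 10

10


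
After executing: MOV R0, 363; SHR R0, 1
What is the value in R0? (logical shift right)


Register state trace:
  MOV R0, 363  → R0 = 363
  SHR R0, 1  → R0 = 363 >> 1 = 363 // 2^1 = 181
Final: R0 = 181

181


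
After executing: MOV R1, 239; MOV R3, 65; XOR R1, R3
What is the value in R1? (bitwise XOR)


Register state trace:
  MOV R1, 239  → R1 = 239 (0b11101111)
  MOV R3, 65  → R3 = 65 (0b01000001)
  XOR R1, R3  → R1 = 239 XOR 65 = 174 (0b10101110)
Final: R1 = 174

174


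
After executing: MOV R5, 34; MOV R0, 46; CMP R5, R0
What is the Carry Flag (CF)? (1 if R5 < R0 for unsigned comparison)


Register state trace:
  MOV R5, 34  → R5 = 34
  MOV R0, 46  → R0 = 46
  CMP R5, R0  → unsigned 34 - 46: borrow occurs
  34 < 46, so CF = 1
CF = 1

1


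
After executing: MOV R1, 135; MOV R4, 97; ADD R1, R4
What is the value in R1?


Register state trace:
  MOV R1, 135  → R1 = 135
  MOV R4, 97  → R4 = 97
  ADD R1, R4  → R1 = 135 + 97 = 232
Final: R1 = 232

232


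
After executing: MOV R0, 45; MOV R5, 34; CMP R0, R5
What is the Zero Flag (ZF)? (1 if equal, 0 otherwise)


Register state trace:
  MOV R0, 45  → R0 = 45
  MOV R5, 34  → R5 = 34
  CMP R0, R5  → computes 45 - 34 = 11
  Result is nonzero, so values are not equal
ZF = 0

0


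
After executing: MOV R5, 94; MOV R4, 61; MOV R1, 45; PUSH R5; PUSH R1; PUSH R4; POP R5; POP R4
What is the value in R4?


Stack trace (top is rightmost):
  MOV R5, 94  → R5 = 94
  MOV R4, 61  → R4 = 61
  MOV R1, 45  → R1 = 45
  PUSH R5  → stack: [94]
  PUSH R1  → stack: [94, 45]
  PUSH R4  → stack: [94, 45, 61]
  POP R5  → R5 = 61, stack: [94, 45]
  POP R4  → R4 = 45, stack: [94]
Final: R4 = 45

45


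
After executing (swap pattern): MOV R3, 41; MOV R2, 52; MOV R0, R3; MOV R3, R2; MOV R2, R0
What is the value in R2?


Register state trace (swap pattern):
  MOV R3, 41  → R3 = 41
  MOV R2, 52  → R2 = 52
  MOV R0, R3  → R0 = 41  (save R3)
  MOV R3, R2  → R3 = 52  (R3 gets R2's value)
  MOV R2, R0  → R2 = 41  (R2 gets saved value)
Final: R2 = 41

41


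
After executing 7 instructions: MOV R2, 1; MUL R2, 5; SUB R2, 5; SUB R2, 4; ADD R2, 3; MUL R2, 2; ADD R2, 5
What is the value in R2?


Register state trace:
  MOV R2, 1  → R2 = 1
  MUL R2, 5  → R2 = 1 * 5 = 5
  SUB R2, 5  → R2 = 5 - 5 = 0
  SUB R2, 4  → R2 = 0 - 4 = -4
  ADD R2, 3  → R2 = -4 + 3 = -1
  MUL R2, 2  → R2 = -1 * 2 = -2
  ADD R2, 5  → R2 = -2 + 5 = 3
Final: R2 = 3

3


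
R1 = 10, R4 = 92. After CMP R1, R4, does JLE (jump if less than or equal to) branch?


Trace:
  R1 = 10, R4 = 92
  CMP R1, R4  → compares 10 vs 92
  JLE checks: is 10 less than or equal to 92?
  10 < 92, so condition is true
Branch taken: Yes

Yes


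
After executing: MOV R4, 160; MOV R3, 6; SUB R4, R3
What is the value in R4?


Register state trace:
  MOV R4, 160  → R4 = 160
  MOV R3, 6  → R3 = 6
  SUB R4, R3  → R4 = 160 - 6 = 154
Final: R4 = 154

154


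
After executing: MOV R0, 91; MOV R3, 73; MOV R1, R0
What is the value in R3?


Register state trace:
  MOV R0, 91  → R0 = 91
  MOV R3, 73  → R3 = 73
  MOV R1, R0  → R1 = 91
Final: R3 = 73

73


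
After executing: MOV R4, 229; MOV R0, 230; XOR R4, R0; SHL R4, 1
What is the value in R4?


Register state trace:
  MOV R4, 229  → R4 = 229 (0b11100101)
  MOV R0, 230  → R0 = 230 (0b11100110)
  XOR R4, R0  → R4 = 229 XOR 230 = 3 (0b00000011)
  SHL R4, 1  → R4 = 3 << 1 = 6
Final: R4 = 6

6


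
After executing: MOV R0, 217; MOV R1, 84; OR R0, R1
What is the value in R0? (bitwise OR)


Register state trace:
  MOV R0, 217  → R0 = 217 (0b11011001)
  MOV R1, 84  → R1 = 84 (0b01010100)
  OR R0, R1   → R0 = 217 OR 84 = 221 (0b11011101)
Final: R0 = 221

221


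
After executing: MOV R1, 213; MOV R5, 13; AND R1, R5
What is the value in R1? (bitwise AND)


Register state trace:
  MOV R1, 213  → R1 = 213 (0b11010101)
  MOV R5, 13  → R5 = 13 (0b00001101)
  AND R1, R5  → R1 = 213 AND 13 = 5 (0b00000101)
Final: R1 = 5

5


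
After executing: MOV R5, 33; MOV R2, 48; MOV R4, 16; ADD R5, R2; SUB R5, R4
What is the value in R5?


Register state trace:
  MOV R5, 33  → R5 = 33
  MOV R2, 48  → R2 = 48
  MOV R4, 16  → R4 = 16
  ADD R5, R2  → R5 = 33 + 48 = 81
  SUB R5, R4  → R5 = 81 - 16 = 65
Final: R5 = 65

65


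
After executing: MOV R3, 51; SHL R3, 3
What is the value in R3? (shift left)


Register state trace:
  MOV R3, 51  → R3 = 51
  SHL R3, 3  → R3 = 51 << 3 = 51 * 2^3 = 408
Final: R3 = 408

408


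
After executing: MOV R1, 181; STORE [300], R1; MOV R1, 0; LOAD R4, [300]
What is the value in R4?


Register and memory trace:
  MOV R1, 181  → R1 = 181
  STORE [300], R1  → mem[300] = 181
  MOV R1, 0  → R1 = 0
  LOAD R4, [300]  → R4 = mem[300] = 181
Final: R4 = 181

181


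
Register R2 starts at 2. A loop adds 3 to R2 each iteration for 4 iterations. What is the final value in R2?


Starting value: R2 = 2
  Iter 1: R2 = 2 + 3 = 5
  Iter 2: R2 = 5 + 3 = 8
  Iter 3: R2 = 8 + 3 = 11
  Iter 4: R2 = 11 + 3 = 14
Final: R2 = 14

14


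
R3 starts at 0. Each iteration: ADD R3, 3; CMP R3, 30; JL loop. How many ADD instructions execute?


Loop trace (R3 starts at 0, target 30, step 3):
  ADD #1: R3 = 0 + 3 = 3  → 3 < 30, loop
  ADD #2: R3 = 3 + 3 = 6  → 6 < 30, loop
  ADD #3: R3 = 6 + 3 = 9  → 9 < 30, loop
  ADD #4: R3 = 9 + 3 = 12  → 12 < 30, loop
  ADD #5: R3 = 12 + 3 = 15  → 15 < 30, loop
  ADD #6: R3 = 15 + 3 = 18  → 18 < 30, loop
  ADD #7: R3 = 18 + 3 = 21  → 21 < 30, loop
  ADD #8: R3 = 21 + 3 = 24  → 24 < 30, loop
  ADD #9: R3 = 24 + 3 = 27  → 27 < 30, loop
  ADD #10: R3 = 27 + 3 = 30  → 30 >= 30, exit
Total ADD instructions: 10

10


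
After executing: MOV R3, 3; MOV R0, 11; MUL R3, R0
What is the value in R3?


Register state trace:
  MOV R3, 3  → R3 = 3
  MOV R0, 11  → R0 = 11
  MUL R3, R0  → R3 = 3 * 11 = 33
Final: R3 = 33

33


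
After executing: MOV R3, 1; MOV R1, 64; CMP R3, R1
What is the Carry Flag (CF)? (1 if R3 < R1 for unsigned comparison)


Register state trace:
  MOV R3, 1  → R3 = 1
  MOV R1, 64  → R1 = 64
  CMP R3, R1  → unsigned 1 - 64: borrow occurs
  1 < 64, so CF = 1
CF = 1

1


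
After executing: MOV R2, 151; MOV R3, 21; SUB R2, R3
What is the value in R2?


Register state trace:
  MOV R2, 151  → R2 = 151
  MOV R3, 21  → R3 = 21
  SUB R2, R3  → R2 = 151 - 21 = 130
Final: R2 = 130

130


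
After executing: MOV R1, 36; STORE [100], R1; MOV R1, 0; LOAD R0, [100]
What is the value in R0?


Register and memory trace:
  MOV R1, 36  → R1 = 36
  STORE [100], R1  → mem[100] = 36
  MOV R1, 0  → R1 = 0
  LOAD R0, [100]  → R0 = mem[100] = 36
Final: R0 = 36

36


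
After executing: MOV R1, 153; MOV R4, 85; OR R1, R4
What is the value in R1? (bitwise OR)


Register state trace:
  MOV R1, 153  → R1 = 153 (0b10011001)
  MOV R4, 85  → R4 = 85 (0b01010101)
  OR R1, R4   → R1 = 153 OR 85 = 221 (0b11011101)
Final: R1 = 221

221


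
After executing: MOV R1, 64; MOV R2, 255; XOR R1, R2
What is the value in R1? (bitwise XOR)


Register state trace:
  MOV R1, 64  → R1 = 64 (0b01000000)
  MOV R2, 255  → R2 = 255 (0b11111111)
  XOR R1, R2  → R1 = 64 XOR 255 = 191 (0b10111111)
Final: R1 = 191

191


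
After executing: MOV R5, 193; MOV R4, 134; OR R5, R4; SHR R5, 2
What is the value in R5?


Register state trace:
  MOV R5, 193  → R5 = 193 (0b11000001)
  MOV R4, 134  → R4 = 134 (0b10000110)
  OR R5, R4  → R5 = 193 OR 134 = 199 (0b11000111)
  SHR R5, 2  → R5 = 199 >> 2 = 49
Final: R5 = 49

49


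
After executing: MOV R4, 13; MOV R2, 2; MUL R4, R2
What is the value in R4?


Register state trace:
  MOV R4, 13  → R4 = 13
  MOV R2, 2  → R2 = 2
  MUL R4, R2  → R4 = 13 * 2 = 26
Final: R4 = 26

26


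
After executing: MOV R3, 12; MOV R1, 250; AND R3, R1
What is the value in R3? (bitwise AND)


Register state trace:
  MOV R3, 12  → R3 = 12 (0b00001100)
  MOV R1, 250  → R1 = 250 (0b11111010)
  AND R3, R1  → R3 = 12 AND 250 = 8 (0b00001000)
Final: R3 = 8

8


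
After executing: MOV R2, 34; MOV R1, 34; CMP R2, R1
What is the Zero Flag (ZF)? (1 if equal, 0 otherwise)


Register state trace:
  MOV R2, 34  → R2 = 34
  MOV R1, 34  → R1 = 34
  CMP R2, R1  → computes 34 - 34 = 0
  Result is zero, so values are equal
ZF = 1

1


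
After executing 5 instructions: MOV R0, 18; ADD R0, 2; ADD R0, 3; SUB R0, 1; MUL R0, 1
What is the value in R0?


Register state trace:
  MOV R0, 18  → R0 = 18
  ADD R0, 2  → R0 = 18 + 2 = 20
  ADD R0, 3  → R0 = 20 + 3 = 23
  SUB R0, 1  → R0 = 23 - 1 = 22
  MUL R0, 1  → R0 = 22 * 1 = 22
Final: R0 = 22

22


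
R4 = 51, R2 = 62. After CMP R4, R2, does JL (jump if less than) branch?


Trace:
  R4 = 51, R2 = 62
  CMP R4, R2  → compares 51 vs 62
  JL checks: is 51 less than 62?
  51 < 62, so condition is true
Branch taken: Yes

Yes


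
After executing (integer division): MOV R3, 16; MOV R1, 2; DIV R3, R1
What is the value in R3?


Register state trace:
  MOV R3, 16  → R3 = 16
  MOV R1, 2  → R1 = 2
  DIV R3, R1  → R3 = 16 // 2 = 8
Final: R3 = 8

8


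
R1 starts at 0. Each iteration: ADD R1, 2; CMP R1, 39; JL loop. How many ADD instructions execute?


Loop trace (R1 starts at 0, target 39, step 2):
  ADD #1: R1 = 0 + 2 = 2  → 2 < 39, loop
  ADD #2: R1 = 2 + 2 = 4  → 4 < 39, loop
  ADD #3: R1 = 4 + 2 = 6  → 6 < 39, loop
  ADD #4: R1 = 6 + 2 = 8  → 8 < 39, loop
  ADD #5: R1 = 8 + 2 = 10  → 10 < 39, loop
  ADD #6: R1 = 10 + 2 = 12  → 12 < 39, loop
  ADD #7: R1 = 12 + 2 = 14  → 14 < 39, loop
  ADD #8: R1 = 14 + 2 = 16  → 16 < 39, loop
  ADD #9: R1 = 16 + 2 = 18  → 18 < 39, loop
  ADD #10: R1 = 18 + 2 = 20  → 20 < 39, loop
  ADD #11: R1 = 20 + 2 = 22  → 22 < 39, loop
  ADD #12: R1 = 22 + 2 = 24  → 24 < 39, loop
  ADD #13: R1 = 24 + 2 = 26  → 26 < 39, loop
  ADD #14: R1 = 26 + 2 = 28  → 28 < 39, loop
  ADD #15: R1 = 28 + 2 = 30  → 30 < 39, loop
  ADD #16: R1 = 30 + 2 = 32  → 32 < 39, loop
  ADD #17: R1 = 32 + 2 = 34  → 34 < 39, loop
  ADD #18: R1 = 34 + 2 = 36  → 36 < 39, loop
  ADD #19: R1 = 36 + 2 = 38  → 38 < 39, loop
  ADD #20: R1 = 38 + 2 = 40  → 40 >= 39, exit
Total ADD instructions: 20

20


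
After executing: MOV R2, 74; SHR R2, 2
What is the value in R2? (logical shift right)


Register state trace:
  MOV R2, 74  → R2 = 74
  SHR R2, 2  → R2 = 74 >> 2 = 74 // 2^2 = 18
Final: R2 = 18

18


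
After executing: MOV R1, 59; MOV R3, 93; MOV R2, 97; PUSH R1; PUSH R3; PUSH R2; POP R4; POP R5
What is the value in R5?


Stack trace (top is rightmost):
  MOV R1, 59  → R1 = 59
  MOV R3, 93  → R3 = 93
  MOV R2, 97  → R2 = 97
  PUSH R1  → stack: [59]
  PUSH R3  → stack: [59, 93]
  PUSH R2  → stack: [59, 93, 97]
  POP R4  → R4 = 97, stack: [59, 93]
  POP R5  → R5 = 93, stack: [59]
Final: R5 = 93

93


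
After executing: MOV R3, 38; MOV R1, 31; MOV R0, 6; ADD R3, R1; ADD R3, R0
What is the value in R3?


Register state trace:
  MOV R3, 38  → R3 = 38
  MOV R1, 31  → R1 = 31
  MOV R0, 6  → R0 = 6
  ADD R3, R1  → R3 = 38 + 31 = 69
  ADD R3, R0  → R3 = 69 + 6 = 75
Final: R3 = 75

75


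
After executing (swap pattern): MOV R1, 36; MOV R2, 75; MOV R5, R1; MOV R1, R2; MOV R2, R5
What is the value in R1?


Register state trace (swap pattern):
  MOV R1, 36  → R1 = 36
  MOV R2, 75  → R2 = 75
  MOV R5, R1  → R5 = 36  (save R1)
  MOV R1, R2  → R1 = 75  (R1 gets R2's value)
  MOV R2, R5  → R2 = 36  (R2 gets saved value)
Final: R1 = 75

75


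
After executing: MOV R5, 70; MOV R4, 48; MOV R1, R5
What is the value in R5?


Register state trace:
  MOV R5, 70  → R5 = 70
  MOV R4, 48  → R4 = 48
  MOV R1, R5  → R1 = 70
Final: R5 = 70

70


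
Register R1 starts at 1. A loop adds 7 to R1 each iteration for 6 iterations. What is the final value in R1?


Starting value: R1 = 1
  Iter 1: R1 = 1 + 7 = 8
  Iter 2: R1 = 8 + 7 = 15
  Iter 3: R1 = 15 + 7 = 22
  Iter 4: R1 = 22 + 7 = 29
  Iter 5: R1 = 29 + 7 = 36
  Iter 6: R1 = 36 + 7 = 43
Final: R1 = 43

43


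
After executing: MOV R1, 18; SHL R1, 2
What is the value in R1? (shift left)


Register state trace:
  MOV R1, 18  → R1 = 18
  SHL R1, 2  → R1 = 18 << 2 = 18 * 2^2 = 72
Final: R1 = 72

72


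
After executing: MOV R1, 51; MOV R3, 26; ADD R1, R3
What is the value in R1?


Register state trace:
  MOV R1, 51  → R1 = 51
  MOV R3, 26  → R3 = 26
  ADD R1, R3  → R1 = 51 + 26 = 77
Final: R1 = 77

77


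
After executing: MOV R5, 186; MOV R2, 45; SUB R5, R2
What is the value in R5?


Register state trace:
  MOV R5, 186  → R5 = 186
  MOV R2, 45  → R2 = 45
  SUB R5, R2  → R5 = 186 - 45 = 141
Final: R5 = 141

141


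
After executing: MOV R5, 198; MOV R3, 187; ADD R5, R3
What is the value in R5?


Register state trace:
  MOV R5, 198  → R5 = 198
  MOV R3, 187  → R3 = 187
  ADD R5, R3  → R5 = 198 + 187 = 385
Final: R5 = 385

385


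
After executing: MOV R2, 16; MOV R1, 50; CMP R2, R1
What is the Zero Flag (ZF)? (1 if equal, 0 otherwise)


Register state trace:
  MOV R2, 16  → R2 = 16
  MOV R1, 50  → R1 = 50
  CMP R2, R1  → computes 16 - 50 = -34
  Result is nonzero, so values are not equal
ZF = 0

0


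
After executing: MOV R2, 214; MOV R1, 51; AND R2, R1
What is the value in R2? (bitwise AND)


Register state trace:
  MOV R2, 214  → R2 = 214 (0b11010110)
  MOV R1, 51  → R1 = 51 (0b00110011)
  AND R2, R1  → R2 = 214 AND 51 = 18 (0b00010010)
Final: R2 = 18

18


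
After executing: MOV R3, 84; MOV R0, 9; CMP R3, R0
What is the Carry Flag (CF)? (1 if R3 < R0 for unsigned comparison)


Register state trace:
  MOV R3, 84  → R3 = 84
  MOV R0, 9  → R0 = 9
  CMP R3, R0  → unsigned 84 - 9: no borrow
  84 >= 9, so CF = 0
CF = 0

0


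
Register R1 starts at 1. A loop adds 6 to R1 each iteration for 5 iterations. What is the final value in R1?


Starting value: R1 = 1
  Iter 1: R1 = 1 + 6 = 7
  Iter 2: R1 = 7 + 6 = 13
  Iter 3: R1 = 13 + 6 = 19
  Iter 4: R1 = 19 + 6 = 25
  Iter 5: R1 = 25 + 6 = 31
Final: R1 = 31

31


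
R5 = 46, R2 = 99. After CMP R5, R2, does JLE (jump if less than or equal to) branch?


Trace:
  R5 = 46, R2 = 99
  CMP R5, R2  → compares 46 vs 99
  JLE checks: is 46 less than or equal to 99?
  46 < 99, so condition is true
Branch taken: Yes

Yes


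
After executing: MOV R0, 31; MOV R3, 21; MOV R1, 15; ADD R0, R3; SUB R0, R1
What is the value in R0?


Register state trace:
  MOV R0, 31  → R0 = 31
  MOV R3, 21  → R3 = 21
  MOV R1, 15  → R1 = 15
  ADD R0, R3  → R0 = 31 + 21 = 52
  SUB R0, R1  → R0 = 52 - 15 = 37
Final: R0 = 37

37


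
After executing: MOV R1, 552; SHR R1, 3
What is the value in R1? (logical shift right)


Register state trace:
  MOV R1, 552  → R1 = 552
  SHR R1, 3  → R1 = 552 >> 3 = 552 // 2^3 = 69
Final: R1 = 69

69


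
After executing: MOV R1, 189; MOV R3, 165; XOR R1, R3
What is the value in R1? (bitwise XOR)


Register state trace:
  MOV R1, 189  → R1 = 189 (0b10111101)
  MOV R3, 165  → R3 = 165 (0b10100101)
  XOR R1, R3  → R1 = 189 XOR 165 = 24 (0b00011000)
Final: R1 = 24

24


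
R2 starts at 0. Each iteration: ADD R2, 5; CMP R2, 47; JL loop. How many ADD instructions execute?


Loop trace (R2 starts at 0, target 47, step 5):
  ADD #1: R2 = 0 + 5 = 5  → 5 < 47, loop
  ADD #2: R2 = 5 + 5 = 10  → 10 < 47, loop
  ADD #3: R2 = 10 + 5 = 15  → 15 < 47, loop
  ADD #4: R2 = 15 + 5 = 20  → 20 < 47, loop
  ADD #5: R2 = 20 + 5 = 25  → 25 < 47, loop
  ADD #6: R2 = 25 + 5 = 30  → 30 < 47, loop
  ADD #7: R2 = 30 + 5 = 35  → 35 < 47, loop
  ADD #8: R2 = 35 + 5 = 40  → 40 < 47, loop
  ADD #9: R2 = 40 + 5 = 45  → 45 < 47, loop
  ADD #10: R2 = 45 + 5 = 50  → 50 >= 47, exit
Total ADD instructions: 10

10


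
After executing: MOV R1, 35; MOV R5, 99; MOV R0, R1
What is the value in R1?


Register state trace:
  MOV R1, 35  → R1 = 35
  MOV R5, 99  → R5 = 99
  MOV R0, R1  → R0 = 35
Final: R1 = 35

35


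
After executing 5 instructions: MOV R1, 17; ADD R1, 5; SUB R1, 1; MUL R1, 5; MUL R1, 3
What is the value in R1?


Register state trace:
  MOV R1, 17  → R1 = 17
  ADD R1, 5  → R1 = 17 + 5 = 22
  SUB R1, 1  → R1 = 22 - 1 = 21
  MUL R1, 5  → R1 = 21 * 5 = 105
  MUL R1, 3  → R1 = 105 * 3 = 315
Final: R1 = 315

315


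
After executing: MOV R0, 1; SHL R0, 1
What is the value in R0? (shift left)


Register state trace:
  MOV R0, 1  → R0 = 1
  SHL R0, 1  → R0 = 1 << 1 = 1 * 2^1 = 2
Final: R0 = 2

2


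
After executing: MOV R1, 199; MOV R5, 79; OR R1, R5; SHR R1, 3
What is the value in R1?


Register state trace:
  MOV R1, 199  → R1 = 199 (0b11000111)
  MOV R5, 79  → R5 = 79 (0b01001111)
  OR R1, R5  → R1 = 199 OR 79 = 207 (0b11001111)
  SHR R1, 3  → R1 = 207 >> 3 = 25
Final: R1 = 25

25


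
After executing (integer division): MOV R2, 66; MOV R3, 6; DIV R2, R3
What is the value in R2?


Register state trace:
  MOV R2, 66  → R2 = 66
  MOV R3, 6  → R3 = 6
  DIV R2, R3  → R2 = 66 // 6 = 11
Final: R2 = 11

11


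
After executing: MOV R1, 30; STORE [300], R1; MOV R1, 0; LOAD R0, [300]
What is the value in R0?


Register and memory trace:
  MOV R1, 30  → R1 = 30
  STORE [300], R1  → mem[300] = 30
  MOV R1, 0  → R1 = 0
  LOAD R0, [300]  → R0 = mem[300] = 30
Final: R0 = 30

30


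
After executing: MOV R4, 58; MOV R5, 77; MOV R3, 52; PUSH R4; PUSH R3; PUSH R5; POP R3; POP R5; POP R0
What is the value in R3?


Stack trace (top is rightmost):
  MOV R4, 58  → R4 = 58
  MOV R5, 77  → R5 = 77
  MOV R3, 52  → R3 = 52
  PUSH R4  → stack: [58]
  PUSH R3  → stack: [58, 52]
  PUSH R5  → stack: [58, 52, 77]
  POP R3  → R3 = 77, stack: [58, 52]
  POP R5  → R5 = 52, stack: [58]
  POP R0  → R0 = 58, stack: []
Final: R3 = 77

77


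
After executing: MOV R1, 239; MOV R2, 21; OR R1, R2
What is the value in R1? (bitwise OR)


Register state trace:
  MOV R1, 239  → R1 = 239 (0b11101111)
  MOV R2, 21  → R2 = 21 (0b00010101)
  OR R1, R2   → R1 = 239 OR 21 = 255 (0b11111111)
Final: R1 = 255

255


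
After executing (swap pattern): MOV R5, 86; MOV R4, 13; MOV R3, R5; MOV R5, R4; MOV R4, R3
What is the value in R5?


Register state trace (swap pattern):
  MOV R5, 86  → R5 = 86
  MOV R4, 13  → R4 = 13
  MOV R3, R5  → R3 = 86  (save R5)
  MOV R5, R4  → R5 = 13  (R5 gets R4's value)
  MOV R4, R3  → R4 = 86  (R4 gets saved value)
Final: R5 = 13

13


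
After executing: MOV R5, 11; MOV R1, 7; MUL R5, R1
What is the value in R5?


Register state trace:
  MOV R5, 11  → R5 = 11
  MOV R1, 7  → R1 = 7
  MUL R5, R1  → R5 = 11 * 7 = 77
Final: R5 = 77

77


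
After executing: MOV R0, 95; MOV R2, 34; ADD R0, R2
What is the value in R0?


Register state trace:
  MOV R0, 95  → R0 = 95
  MOV R2, 34  → R2 = 34
  ADD R0, R2  → R0 = 95 + 34 = 129
Final: R0 = 129

129


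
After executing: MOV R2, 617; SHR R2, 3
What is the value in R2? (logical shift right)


Register state trace:
  MOV R2, 617  → R2 = 617
  SHR R2, 3  → R2 = 617 >> 3 = 617 // 2^3 = 77
Final: R2 = 77

77


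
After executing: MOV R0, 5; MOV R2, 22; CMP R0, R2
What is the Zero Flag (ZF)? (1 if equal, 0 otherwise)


Register state trace:
  MOV R0, 5  → R0 = 5
  MOV R2, 22  → R2 = 22
  CMP R0, R2  → computes 5 - 22 = -17
  Result is nonzero, so values are not equal
ZF = 0

0


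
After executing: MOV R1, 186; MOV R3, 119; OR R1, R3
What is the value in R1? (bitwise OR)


Register state trace:
  MOV R1, 186  → R1 = 186 (0b10111010)
  MOV R3, 119  → R3 = 119 (0b01110111)
  OR R1, R3   → R1 = 186 OR 119 = 255 (0b11111111)
Final: R1 = 255

255


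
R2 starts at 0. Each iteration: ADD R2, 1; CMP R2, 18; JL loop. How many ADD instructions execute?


Loop trace (R2 starts at 0, target 18, step 1):
  ADD #1: R2 = 0 + 1 = 1  → 1 < 18, loop
  ADD #2: R2 = 1 + 1 = 2  → 2 < 18, loop
  ADD #3: R2 = 2 + 1 = 3  → 3 < 18, loop
  ADD #4: R2 = 3 + 1 = 4  → 4 < 18, loop
  ADD #5: R2 = 4 + 1 = 5  → 5 < 18, loop
  ADD #6: R2 = 5 + 1 = 6  → 6 < 18, loop
  ADD #7: R2 = 6 + 1 = 7  → 7 < 18, loop
  ADD #8: R2 = 7 + 1 = 8  → 8 < 18, loop
  ADD #9: R2 = 8 + 1 = 9  → 9 < 18, loop
  ADD #10: R2 = 9 + 1 = 10  → 10 < 18, loop
  ADD #11: R2 = 10 + 1 = 11  → 11 < 18, loop
  ADD #12: R2 = 11 + 1 = 12  → 12 < 18, loop
  ADD #13: R2 = 12 + 1 = 13  → 13 < 18, loop
  ADD #14: R2 = 13 + 1 = 14  → 14 < 18, loop
  ADD #15: R2 = 14 + 1 = 15  → 15 < 18, loop
  ADD #16: R2 = 15 + 1 = 16  → 16 < 18, loop
  ADD #17: R2 = 16 + 1 = 17  → 17 < 18, loop
  ADD #18: R2 = 17 + 1 = 18  → 18 >= 18, exit
Total ADD instructions: 18

18


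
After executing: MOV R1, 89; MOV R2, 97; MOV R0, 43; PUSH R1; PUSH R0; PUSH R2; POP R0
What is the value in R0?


Stack trace (top is rightmost):
  MOV R1, 89  → R1 = 89
  MOV R2, 97  → R2 = 97
  MOV R0, 43  → R0 = 43
  PUSH R1  → stack: [89]
  PUSH R0  → stack: [89, 43]
  PUSH R2  → stack: [89, 43, 97]
  POP R0  → R0 = 97, stack: [89, 43]
Final: R0 = 97

97


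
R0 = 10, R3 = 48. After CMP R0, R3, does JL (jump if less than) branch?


Trace:
  R0 = 10, R3 = 48
  CMP R0, R3  → compares 10 vs 48
  JL checks: is 10 less than 48?
  10 < 48, so condition is true
Branch taken: Yes

Yes


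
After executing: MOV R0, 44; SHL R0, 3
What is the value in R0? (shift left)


Register state trace:
  MOV R0, 44  → R0 = 44
  SHL R0, 3  → R0 = 44 << 3 = 44 * 2^3 = 352
Final: R0 = 352

352


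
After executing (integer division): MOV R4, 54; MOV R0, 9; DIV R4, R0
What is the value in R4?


Register state trace:
  MOV R4, 54  → R4 = 54
  MOV R0, 9  → R0 = 9
  DIV R4, R0  → R4 = 54 // 9 = 6
Final: R4 = 6

6


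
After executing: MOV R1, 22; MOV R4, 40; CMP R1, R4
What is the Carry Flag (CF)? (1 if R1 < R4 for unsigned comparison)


Register state trace:
  MOV R1, 22  → R1 = 22
  MOV R4, 40  → R4 = 40
  CMP R1, R4  → unsigned 22 - 40: borrow occurs
  22 < 40, so CF = 1
CF = 1

1


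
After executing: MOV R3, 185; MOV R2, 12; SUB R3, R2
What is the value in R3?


Register state trace:
  MOV R3, 185  → R3 = 185
  MOV R2, 12  → R2 = 12
  SUB R3, R2  → R3 = 185 - 12 = 173
Final: R3 = 173

173


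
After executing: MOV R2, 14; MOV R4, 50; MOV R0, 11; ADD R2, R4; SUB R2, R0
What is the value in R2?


Register state trace:
  MOV R2, 14  → R2 = 14
  MOV R4, 50  → R4 = 50
  MOV R0, 11  → R0 = 11
  ADD R2, R4  → R2 = 14 + 50 = 64
  SUB R2, R0  → R2 = 64 - 11 = 53
Final: R2 = 53

53


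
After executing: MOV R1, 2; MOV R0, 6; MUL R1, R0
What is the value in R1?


Register state trace:
  MOV R1, 2  → R1 = 2
  MOV R0, 6  → R0 = 6
  MUL R1, R0  → R1 = 2 * 6 = 12
Final: R1 = 12

12


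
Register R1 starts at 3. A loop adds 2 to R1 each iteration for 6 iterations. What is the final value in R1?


Starting value: R1 = 3
  Iter 1: R1 = 3 + 2 = 5
  Iter 2: R1 = 5 + 2 = 7
  Iter 3: R1 = 7 + 2 = 9
  Iter 4: R1 = 9 + 2 = 11
  Iter 5: R1 = 11 + 2 = 13
  Iter 6: R1 = 13 + 2 = 15
Final: R1 = 15

15


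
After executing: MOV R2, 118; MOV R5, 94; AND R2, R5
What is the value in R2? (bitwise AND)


Register state trace:
  MOV R2, 118  → R2 = 118 (0b01110110)
  MOV R5, 94  → R5 = 94 (0b01011110)
  AND R2, R5  → R2 = 118 AND 94 = 86 (0b01010110)
Final: R2 = 86

86


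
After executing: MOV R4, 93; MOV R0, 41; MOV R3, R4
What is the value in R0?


Register state trace:
  MOV R4, 93  → R4 = 93
  MOV R0, 41  → R0 = 41
  MOV R3, R4  → R3 = 93
Final: R0 = 41

41


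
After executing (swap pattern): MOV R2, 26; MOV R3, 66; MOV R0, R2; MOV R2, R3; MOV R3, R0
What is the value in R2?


Register state trace (swap pattern):
  MOV R2, 26  → R2 = 26
  MOV R3, 66  → R3 = 66
  MOV R0, R2  → R0 = 26  (save R2)
  MOV R2, R3  → R2 = 66  (R2 gets R3's value)
  MOV R3, R0  → R3 = 26  (R3 gets saved value)
Final: R2 = 66

66


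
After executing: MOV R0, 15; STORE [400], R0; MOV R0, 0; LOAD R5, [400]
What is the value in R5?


Register and memory trace:
  MOV R0, 15  → R0 = 15
  STORE [400], R0  → mem[400] = 15
  MOV R0, 0  → R0 = 0
  LOAD R5, [400]  → R5 = mem[400] = 15
Final: R5 = 15

15


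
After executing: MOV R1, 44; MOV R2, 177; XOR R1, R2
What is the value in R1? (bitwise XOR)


Register state trace:
  MOV R1, 44  → R1 = 44 (0b00101100)
  MOV R2, 177  → R2 = 177 (0b10110001)
  XOR R1, R2  → R1 = 44 XOR 177 = 157 (0b10011101)
Final: R1 = 157

157


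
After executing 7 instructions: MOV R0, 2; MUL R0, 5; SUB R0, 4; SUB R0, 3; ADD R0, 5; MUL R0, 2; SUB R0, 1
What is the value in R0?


Register state trace:
  MOV R0, 2  → R0 = 2
  MUL R0, 5  → R0 = 2 * 5 = 10
  SUB R0, 4  → R0 = 10 - 4 = 6
  SUB R0, 3  → R0 = 6 - 3 = 3
  ADD R0, 5  → R0 = 3 + 5 = 8
  MUL R0, 2  → R0 = 8 * 2 = 16
  SUB R0, 1  → R0 = 16 - 1 = 15
Final: R0 = 15

15


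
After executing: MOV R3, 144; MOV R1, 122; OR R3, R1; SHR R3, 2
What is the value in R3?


Register state trace:
  MOV R3, 144  → R3 = 144 (0b10010000)
  MOV R1, 122  → R1 = 122 (0b01111010)
  OR R3, R1  → R3 = 144 OR 122 = 250 (0b11111010)
  SHR R3, 2  → R3 = 250 >> 2 = 62
Final: R3 = 62

62


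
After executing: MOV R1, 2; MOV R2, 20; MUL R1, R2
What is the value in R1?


Register state trace:
  MOV R1, 2  → R1 = 2
  MOV R2, 20  → R2 = 20
  MUL R1, R2  → R1 = 2 * 20 = 40
Final: R1 = 40

40


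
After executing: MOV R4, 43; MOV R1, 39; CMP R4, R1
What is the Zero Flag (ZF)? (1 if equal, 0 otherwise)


Register state trace:
  MOV R4, 43  → R4 = 43
  MOV R1, 39  → R1 = 39
  CMP R4, R1  → computes 43 - 39 = 4
  Result is nonzero, so values are not equal
ZF = 0

0


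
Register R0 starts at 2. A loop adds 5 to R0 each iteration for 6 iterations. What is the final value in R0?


Starting value: R0 = 2
  Iter 1: R0 = 2 + 5 = 7
  Iter 2: R0 = 7 + 5 = 12
  Iter 3: R0 = 12 + 5 = 17
  Iter 4: R0 = 17 + 5 = 22
  Iter 5: R0 = 22 + 5 = 27
  Iter 6: R0 = 27 + 5 = 32
Final: R0 = 32

32


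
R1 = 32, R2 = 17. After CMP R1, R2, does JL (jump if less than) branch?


Trace:
  R1 = 32, R2 = 17
  CMP R1, R2  → compares 32 vs 17
  JL checks: is 32 less than 17?
  32 > 17, so condition is false
Branch taken: No

No
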